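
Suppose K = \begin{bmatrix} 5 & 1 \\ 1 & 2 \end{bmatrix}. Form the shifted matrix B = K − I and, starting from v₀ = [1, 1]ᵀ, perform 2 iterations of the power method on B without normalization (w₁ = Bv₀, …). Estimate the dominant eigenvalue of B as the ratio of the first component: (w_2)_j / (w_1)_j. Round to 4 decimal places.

B = K − I has rows (4, 1); (1, 1)
w1 = Bv₀ = (4·1 + 1·1; 1·1 + 1·1) = (5, 2)
w2 = Bw1 = (4·5 + 1·2; 1·5 + 1·2) = (22, 7)
Ratio: 22/5 = 4.4000

μ ≈ 4.4000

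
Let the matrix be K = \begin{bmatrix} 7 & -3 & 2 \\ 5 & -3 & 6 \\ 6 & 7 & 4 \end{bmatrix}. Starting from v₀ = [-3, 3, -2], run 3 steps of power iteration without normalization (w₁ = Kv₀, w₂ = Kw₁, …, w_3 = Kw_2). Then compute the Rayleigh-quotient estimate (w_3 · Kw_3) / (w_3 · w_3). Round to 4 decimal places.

w1 = Kv₀ = (7·(-3) + (-3)·3 + 2·(-2); 5·(-3) + (-3)·3 + 6·(-2); 6·(-3) + 7·3 + 4·(-2)) = (-34, -36, -5)
w2 = Kw1 = (7·(-34) + (-3)·(-36) + 2·(-5); 5·(-34) + (-3)·(-36) + 6·(-5); 6·(-34) + 7·(-36) + 4·(-5)) = (-140, -92, -476)
w3 = Kw2 = (-1656, -3280, -3388)
Kw3 = (-8528, -18768, -46448)
w3·Kw3 = (-1656)·(-8528) + (-3280)·(-18768) + (-3388)·(-46448) = 233047232; w3·w3 = (-1656)·(-1656) + (-3280)·(-3280) + (-3388)·(-3388) = 24979280
λ ≈ 233047232/24979280 = 9.3296

9.3296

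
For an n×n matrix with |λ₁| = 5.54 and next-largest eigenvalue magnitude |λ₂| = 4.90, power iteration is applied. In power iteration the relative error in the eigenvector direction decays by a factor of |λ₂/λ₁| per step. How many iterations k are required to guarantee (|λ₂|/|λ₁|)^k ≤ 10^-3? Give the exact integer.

|λ₂/λ₁| = 4.90/5.54 = 0.88448
Need k ≥ ln(10^-3) / ln(0.88448) = -6.9078 / -0.1228 ≈ 56.271
Smallest integer k satisfying the bound: 57

57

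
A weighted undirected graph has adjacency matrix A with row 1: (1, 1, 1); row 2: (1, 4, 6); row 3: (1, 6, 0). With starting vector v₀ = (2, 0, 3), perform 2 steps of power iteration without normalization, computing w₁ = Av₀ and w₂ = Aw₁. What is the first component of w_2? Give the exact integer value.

27

w1 = Av₀ = (5, 20, 2)
w2 = Aw1 = (27, 97, 125)
The requested component of w2 is 27.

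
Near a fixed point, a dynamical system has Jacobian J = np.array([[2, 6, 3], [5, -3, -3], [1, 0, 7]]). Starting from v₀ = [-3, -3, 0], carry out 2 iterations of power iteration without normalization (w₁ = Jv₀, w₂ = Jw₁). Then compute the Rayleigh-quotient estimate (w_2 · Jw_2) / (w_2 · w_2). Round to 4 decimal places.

5.4262

w1 = Jv₀ = (2·(-3) + 6·(-3) + 3·0; 5·(-3) + (-3)·(-3) + (-3)·0; 1·(-3) + 0·(-3) + 7·0) = (-24, -6, -3)
w2 = Jw1 = (2·(-24) + 6·(-6) + 3·(-3); 5·(-24) + (-3)·(-6) + (-3)·(-3); 1·(-24) + 0·(-6) + 7·(-3)) = (-93, -93, -45)
Jw2 = (-879, -51, -408)
w2·Jw2 = (-93)·(-879) + (-93)·(-51) + (-45)·(-408) = 104850; w2·w2 = (-93)·(-93) + (-93)·(-93) + (-45)·(-45) = 19323
λ ≈ 104850/19323 = 5.4262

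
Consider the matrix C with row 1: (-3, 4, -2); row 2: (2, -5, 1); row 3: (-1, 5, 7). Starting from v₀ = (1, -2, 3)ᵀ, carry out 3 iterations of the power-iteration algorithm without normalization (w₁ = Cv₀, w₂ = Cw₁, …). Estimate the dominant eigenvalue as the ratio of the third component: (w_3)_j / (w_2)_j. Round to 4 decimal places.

3.3827

w1 = Cv₀ = ((-3)·1 + 4·(-2) + (-2)·3; 2·1 + (-5)·(-2) + 1·3; (-1)·1 + 5·(-2) + 7·3) = (-17, 15, 10)
w2 = Cw1 = ((-3)·(-17) + 4·15 + (-2)·10; 2·(-17) + (-5)·15 + 1·10; (-1)·(-17) + 5·15 + 7·10) = (91, -99, 162)
w3 = Cw2 = (-993, 839, 548)
Ratio at component: 548 / 162 = 3.3827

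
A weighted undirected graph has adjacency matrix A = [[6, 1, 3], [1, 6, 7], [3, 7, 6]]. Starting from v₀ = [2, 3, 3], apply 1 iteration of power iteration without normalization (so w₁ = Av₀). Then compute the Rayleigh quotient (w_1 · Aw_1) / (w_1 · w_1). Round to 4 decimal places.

w1 = Av₀ = (6·2 + 1·3 + 3·3; 1·2 + 6·3 + 7·3; 3·2 + 7·3 + 6·3) = (24, 41, 45)
Aw1 = (320, 585, 629)
w1·Aw1 = 24·320 + 41·585 + 45·629 = 59970; w1·w1 = 24·24 + 41·41 + 45·45 = 4282
λ ≈ 59970/4282 = 14.0051

λ ≈ 14.0051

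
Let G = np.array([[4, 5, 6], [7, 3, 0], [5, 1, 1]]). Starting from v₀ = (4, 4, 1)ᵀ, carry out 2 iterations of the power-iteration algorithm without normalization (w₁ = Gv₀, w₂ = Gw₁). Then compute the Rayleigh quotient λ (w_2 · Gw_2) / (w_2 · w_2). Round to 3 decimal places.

w1 = Gv₀ = (4·4 + 5·4 + 6·1; 7·4 + 3·4 + 0·1; 5·4 + 1·4 + 1·1) = (42, 40, 25)
w2 = Gw1 = (4·42 + 5·40 + 6·25; 7·42 + 3·40 + 0·25; 5·42 + 1·40 + 1·25) = (518, 414, 275)
Gw2 = (5792, 4868, 3279)
w2·Gw2 = 518·5792 + 414·4868 + 275·3279 = 5917333; w2·w2 = 518·518 + 414·414 + 275·275 = 515345
λ ≈ 5917333/515345 = 11.482

λ ≈ 11.482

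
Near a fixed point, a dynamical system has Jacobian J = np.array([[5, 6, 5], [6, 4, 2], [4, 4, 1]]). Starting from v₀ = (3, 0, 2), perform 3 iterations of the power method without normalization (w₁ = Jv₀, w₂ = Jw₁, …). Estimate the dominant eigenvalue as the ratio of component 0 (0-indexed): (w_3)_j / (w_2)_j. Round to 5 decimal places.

w1 = Jv₀ = (25, 22, 14)
w2 = Jw1 = (327, 266, 202)
w3 = Jw2 = (4241, 3430, 2574)
Ratio at component: 4241 / 327 = 12.96942

12.96942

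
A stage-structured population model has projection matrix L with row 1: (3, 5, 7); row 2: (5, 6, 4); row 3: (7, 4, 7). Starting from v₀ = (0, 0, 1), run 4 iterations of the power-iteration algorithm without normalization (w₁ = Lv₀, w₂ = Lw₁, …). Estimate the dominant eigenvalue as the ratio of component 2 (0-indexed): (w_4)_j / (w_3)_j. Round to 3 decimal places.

λ ≈ 16.140

w1 = Lv₀ = (3·0 + 5·0 + 7·1; 5·0 + 6·0 + 4·1; 7·0 + 4·0 + 7·1) = (7, 4, 7)
w2 = Lw1 = (3·7 + 5·4 + 7·7; 5·7 + 6·4 + 4·7; 7·7 + 4·4 + 7·7) = (90, 87, 114)
w3 = Lw2 = (1503, 1428, 1776)
w4 = Lw3 = (24081, 23187, 28665)
Ratio at component: 28665 / 1776 = 16.140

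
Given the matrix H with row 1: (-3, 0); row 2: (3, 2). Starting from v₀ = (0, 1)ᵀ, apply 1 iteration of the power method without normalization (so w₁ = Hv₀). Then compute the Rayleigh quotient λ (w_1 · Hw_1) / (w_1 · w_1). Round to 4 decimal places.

w1 = Hv₀ = (0, 2)
Hw1 = (0, 4)
w1·Hw1 = 0·0 + 2·4 = 8; w1·w1 = 0·0 + 2·2 = 4
λ ≈ 8/4 = 2.0000

2.0000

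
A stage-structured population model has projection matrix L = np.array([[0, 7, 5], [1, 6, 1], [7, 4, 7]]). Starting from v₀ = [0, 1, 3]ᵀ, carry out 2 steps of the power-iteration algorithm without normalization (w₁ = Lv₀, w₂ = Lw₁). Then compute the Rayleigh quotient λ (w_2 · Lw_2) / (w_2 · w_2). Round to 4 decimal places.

12.0459

w1 = Lv₀ = (22, 9, 25)
w2 = Lw1 = (188, 101, 365)
Lw2 = (2532, 1159, 4275)
w2·Lw2 = 188·2532 + 101·1159 + 365·4275 = 2153450; w2·w2 = 188·188 + 101·101 + 365·365 = 178770
λ ≈ 2153450/178770 = 12.0459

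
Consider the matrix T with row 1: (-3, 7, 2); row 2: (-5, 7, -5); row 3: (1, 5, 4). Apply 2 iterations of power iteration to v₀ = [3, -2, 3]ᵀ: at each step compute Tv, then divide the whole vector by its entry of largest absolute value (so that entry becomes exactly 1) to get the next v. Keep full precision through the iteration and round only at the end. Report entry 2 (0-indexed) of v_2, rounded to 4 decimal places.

0.8750

Tv0 = (-17.00000, -44.00000, 5.00000); divide by -44.00000 → v1 = (0.38636, 1.00000, -0.11364)
Tv1 = (5.61364, 5.63636, 4.93182); divide by 5.63636 → v2 = (0.99597, 1.00000, 0.87500)
Requested entry of v2: -217/-248 = 0.8750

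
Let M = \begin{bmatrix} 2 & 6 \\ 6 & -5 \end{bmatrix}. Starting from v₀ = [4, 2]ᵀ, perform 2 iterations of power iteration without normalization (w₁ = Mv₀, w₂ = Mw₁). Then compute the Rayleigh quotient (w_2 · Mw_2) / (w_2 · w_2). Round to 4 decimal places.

λ ≈ 5.1830

w1 = Mv₀ = (20, 14)
w2 = Mw1 = (124, 50)
Mw2 = (548, 494)
w2·Mw2 = 124·548 + 50·494 = 92652; w2·w2 = 124·124 + 50·50 = 17876
λ ≈ 92652/17876 = 5.1830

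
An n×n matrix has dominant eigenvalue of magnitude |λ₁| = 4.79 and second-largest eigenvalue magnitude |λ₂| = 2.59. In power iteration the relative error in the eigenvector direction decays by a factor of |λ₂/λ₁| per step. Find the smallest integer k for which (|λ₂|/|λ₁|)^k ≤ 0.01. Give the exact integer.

|λ₂/λ₁| = 2.59/4.79 = 0.54071
Need k ≥ ln(0.01) / ln(0.54071) = -4.6052 / -0.6149 ≈ 7.490
Smallest integer k satisfying the bound: 8

8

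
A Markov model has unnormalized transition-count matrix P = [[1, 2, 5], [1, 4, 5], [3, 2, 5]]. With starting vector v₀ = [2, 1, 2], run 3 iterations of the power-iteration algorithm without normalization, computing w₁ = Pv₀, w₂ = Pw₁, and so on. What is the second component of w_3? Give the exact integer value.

1628

w1 = Pv₀ = (1·2 + 2·1 + 5·2; 1·2 + 4·1 + 5·2; 3·2 + 2·1 + 5·2) = (14, 16, 18)
w2 = Pw1 = (1·14 + 2·16 + 5·18; 1·14 + 4·16 + 5·18; 3·14 + 2·16 + 5·18) = (136, 168, 164)
w3 = Pw2 = (1292, 1628, 1564)
The requested component of w3 is 1628.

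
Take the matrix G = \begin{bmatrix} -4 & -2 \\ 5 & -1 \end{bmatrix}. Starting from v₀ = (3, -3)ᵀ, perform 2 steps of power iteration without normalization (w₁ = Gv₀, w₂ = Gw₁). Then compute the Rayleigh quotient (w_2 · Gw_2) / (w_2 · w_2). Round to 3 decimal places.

w1 = Gv₀ = ((-4)·3 + (-2)·(-3); 5·3 + (-1)·(-3)) = (-6, 18)
w2 = Gw1 = ((-4)·(-6) + (-2)·18; 5·(-6) + (-1)·18) = (-12, -48)
Gw2 = (144, -12)
w2·Gw2 = (-12)·144 + (-48)·(-12) = -1152; w2·w2 = (-12)·(-12) + (-48)·(-48) = 2448
λ ≈ -1152/2448 = -0.471

-0.471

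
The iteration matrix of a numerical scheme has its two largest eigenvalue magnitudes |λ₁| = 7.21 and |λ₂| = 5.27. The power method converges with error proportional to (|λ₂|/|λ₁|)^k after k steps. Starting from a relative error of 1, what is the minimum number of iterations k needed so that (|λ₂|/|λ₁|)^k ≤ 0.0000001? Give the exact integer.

|λ₂/λ₁| = 5.27/7.21 = 0.73093
Need k ≥ ln(0.0000001) / ln(0.73093) = -16.1181 / -0.3134 ≈ 51.423
Smallest integer k satisfying the bound: 52

52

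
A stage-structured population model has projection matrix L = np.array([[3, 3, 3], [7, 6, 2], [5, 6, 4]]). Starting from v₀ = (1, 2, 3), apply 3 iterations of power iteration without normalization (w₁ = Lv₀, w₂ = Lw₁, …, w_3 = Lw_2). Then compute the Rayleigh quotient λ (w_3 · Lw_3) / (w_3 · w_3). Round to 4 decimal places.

λ ≈ 12.6383

w1 = Lv₀ = (18, 25, 29)
w2 = Lw1 = (216, 334, 356)
w3 = Lw2 = (2718, 4228, 4508)
Lw3 = (34362, 53410, 56990)
w3·Lw3 = 2718·34362 + 4228·53410 + 4508·56990 = 576124316; w3·w3 = 2718·2718 + 4228·4228 + 4508·4508 = 45585572
λ ≈ 576124316/45585572 = 12.6383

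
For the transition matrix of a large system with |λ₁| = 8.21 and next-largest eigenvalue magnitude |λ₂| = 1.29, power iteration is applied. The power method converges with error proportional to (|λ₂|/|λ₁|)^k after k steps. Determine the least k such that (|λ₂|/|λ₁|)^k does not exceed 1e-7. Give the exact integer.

|λ₂/λ₁| = 1.29/8.21 = 0.15713
Need k ≥ ln(1e-7) / ln(0.15713) = -16.1181 / -1.8507 ≈ 8.709
Smallest integer k satisfying the bound: 9

9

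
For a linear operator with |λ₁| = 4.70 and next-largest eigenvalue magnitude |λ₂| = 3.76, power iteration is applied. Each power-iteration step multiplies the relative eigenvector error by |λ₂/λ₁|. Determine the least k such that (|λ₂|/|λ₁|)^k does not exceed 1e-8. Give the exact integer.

|λ₂/λ₁| = 3.76/4.70 = 0.80000
Need k ≥ ln(1e-8) / ln(0.80000) = -18.4207 / -0.2231 ≈ 82.551
Smallest integer k satisfying the bound: 83

83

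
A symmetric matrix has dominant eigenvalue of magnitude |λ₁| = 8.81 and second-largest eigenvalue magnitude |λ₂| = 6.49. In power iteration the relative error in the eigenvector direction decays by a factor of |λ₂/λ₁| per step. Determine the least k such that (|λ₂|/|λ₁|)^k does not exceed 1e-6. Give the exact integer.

46

|λ₂/λ₁| = 6.49/8.81 = 0.73666
Need k ≥ ln(1e-6) / ln(0.73666) = -13.8155 / -0.3056 ≈ 45.204
Smallest integer k satisfying the bound: 46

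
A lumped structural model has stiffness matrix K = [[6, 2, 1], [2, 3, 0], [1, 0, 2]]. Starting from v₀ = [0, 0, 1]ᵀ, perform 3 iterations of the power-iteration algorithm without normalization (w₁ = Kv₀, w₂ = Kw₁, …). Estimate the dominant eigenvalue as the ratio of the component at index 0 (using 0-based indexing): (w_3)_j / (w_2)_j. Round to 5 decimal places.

w1 = Kv₀ = (6·0 + 2·0 + 1·1; 2·0 + 3·0 + 0·1; 1·0 + 0·0 + 2·1) = (1, 0, 2)
w2 = Kw1 = (6·1 + 2·0 + 1·2; 2·1 + 3·0 + 0·2; 1·1 + 0·0 + 2·2) = (8, 2, 5)
w3 = Kw2 = (57, 22, 18)
Ratio at component: 57 / 8 = 7.12500

λ ≈ 7.12500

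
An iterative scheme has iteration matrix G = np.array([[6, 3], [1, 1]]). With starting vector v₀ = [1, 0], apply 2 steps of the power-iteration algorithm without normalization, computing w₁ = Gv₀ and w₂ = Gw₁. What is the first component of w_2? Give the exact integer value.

w1 = Gv₀ = (6·1 + 3·0; 1·1 + 1·0) = (6, 1)
w2 = Gw1 = (6·6 + 3·1; 1·6 + 1·1) = (39, 7)
The requested component of w2 is 39.

39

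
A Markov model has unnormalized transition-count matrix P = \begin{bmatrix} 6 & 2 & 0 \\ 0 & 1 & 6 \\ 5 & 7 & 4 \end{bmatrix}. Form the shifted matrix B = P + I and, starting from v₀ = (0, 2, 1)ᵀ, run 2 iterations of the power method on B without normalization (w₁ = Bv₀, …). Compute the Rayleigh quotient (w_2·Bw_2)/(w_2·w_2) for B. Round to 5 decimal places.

11.06174

B = P + I has rows (7, 2, 0); (0, 2, 6); (5, 7, 5)
w1 = Bv₀ = (4, 10, 19)
w2 = Bw1 = (48, 134, 185)
Bw2 = (604, 1378, 2103)
w2·Bw2 = 602699; w2·w2 = 54485; μ ≈ 602699/54485 = 11.06174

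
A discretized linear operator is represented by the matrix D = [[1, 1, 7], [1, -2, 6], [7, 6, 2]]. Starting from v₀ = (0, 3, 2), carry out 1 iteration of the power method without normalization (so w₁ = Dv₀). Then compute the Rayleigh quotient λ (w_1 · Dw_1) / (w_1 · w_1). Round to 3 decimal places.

λ ≈ 10.147

w1 = Dv₀ = (1·0 + 1·3 + 7·2; 1·0 + (-2)·3 + 6·2; 7·0 + 6·3 + 2·2) = (17, 6, 22)
Dw1 = (177, 137, 199)
w1·Dw1 = 17·177 + 6·137 + 22·199 = 8209; w1·w1 = 17·17 + 6·6 + 22·22 = 809
λ ≈ 8209/809 = 10.147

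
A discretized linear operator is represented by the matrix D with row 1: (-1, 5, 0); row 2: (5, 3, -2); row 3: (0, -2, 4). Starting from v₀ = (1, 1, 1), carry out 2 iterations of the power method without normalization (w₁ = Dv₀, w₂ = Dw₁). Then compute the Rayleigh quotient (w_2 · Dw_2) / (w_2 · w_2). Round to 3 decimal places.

w1 = Dv₀ = (4, 6, 2)
w2 = Dw1 = (26, 34, -4)
Dw2 = (144, 240, -84)
w2·Dw2 = 26·144 + 34·240 + (-4)·(-84) = 12240; w2·w2 = 26·26 + 34·34 + (-4)·(-4) = 1848
λ ≈ 12240/1848 = 6.623

6.623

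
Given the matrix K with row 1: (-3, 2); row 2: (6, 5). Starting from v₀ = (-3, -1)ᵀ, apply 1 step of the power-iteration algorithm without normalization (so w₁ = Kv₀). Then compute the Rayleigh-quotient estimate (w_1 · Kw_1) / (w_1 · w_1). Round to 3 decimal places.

w1 = Kv₀ = (7, -23)
Kw1 = (-67, -73)
w1·Kw1 = 7·(-67) + (-23)·(-73) = 1210; w1·w1 = 7·7 + (-23)·(-23) = 578
λ ≈ 1210/578 = 2.093

2.093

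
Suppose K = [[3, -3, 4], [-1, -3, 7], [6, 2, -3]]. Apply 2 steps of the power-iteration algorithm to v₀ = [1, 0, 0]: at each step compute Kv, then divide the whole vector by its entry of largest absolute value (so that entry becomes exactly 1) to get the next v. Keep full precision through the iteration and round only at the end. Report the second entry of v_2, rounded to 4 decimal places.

1.0000

Kv0 = (3.00000, -1.00000, 6.00000); divide by 6.00000 → v1 = (0.50000, -0.16667, 1.00000)
Kv1 = (6.00000, 7.00000, -0.33333); divide by 7.00000 → v2 = (0.85714, 1.00000, -0.04762)
Requested entry of v2: 42/42 = 1.0000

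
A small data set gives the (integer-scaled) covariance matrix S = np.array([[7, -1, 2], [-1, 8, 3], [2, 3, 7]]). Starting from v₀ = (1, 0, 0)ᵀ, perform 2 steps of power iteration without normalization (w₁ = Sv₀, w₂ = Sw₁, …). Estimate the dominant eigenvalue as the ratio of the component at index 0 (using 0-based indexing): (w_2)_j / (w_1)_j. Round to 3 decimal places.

w1 = Sv₀ = (7, -1, 2)
w2 = Sw1 = (54, -9, 25)
Ratio at component: 54 / 7 = 7.714

7.714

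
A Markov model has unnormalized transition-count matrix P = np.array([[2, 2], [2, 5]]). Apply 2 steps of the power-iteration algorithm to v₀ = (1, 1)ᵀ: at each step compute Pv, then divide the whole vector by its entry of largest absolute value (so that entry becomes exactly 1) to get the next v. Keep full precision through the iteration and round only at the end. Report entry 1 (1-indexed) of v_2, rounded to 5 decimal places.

Pv0 = (4.000000, 7.000000); divide by 7.000000 → v1 = (0.571429, 1.000000)
Pv1 = (3.142857, 6.142857); divide by 6.142857 → v2 = (0.511628, 1.000000)
Requested entry of v2: 22/43 = 0.51163

0.51163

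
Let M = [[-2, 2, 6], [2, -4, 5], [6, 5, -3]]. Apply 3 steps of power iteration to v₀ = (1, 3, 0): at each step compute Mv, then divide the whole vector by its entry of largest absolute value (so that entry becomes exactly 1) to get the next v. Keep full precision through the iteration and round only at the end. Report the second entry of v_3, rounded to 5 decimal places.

Mv0 = (4.000000, -10.000000, 21.000000); divide by 21.000000 → v1 = (0.190476, -0.476190, 1.000000)
Mv1 = (4.666667, 7.285714, -4.238095); divide by 7.285714 → v2 = (0.640523, 1.000000, -0.581699)
Mv2 = (-2.771242, -5.627451, 10.588235); divide by 10.588235 → v3 = (-0.261728, -0.531481, 1.000000)
Requested entry of v3: -861/1620 = -0.53148

-0.53148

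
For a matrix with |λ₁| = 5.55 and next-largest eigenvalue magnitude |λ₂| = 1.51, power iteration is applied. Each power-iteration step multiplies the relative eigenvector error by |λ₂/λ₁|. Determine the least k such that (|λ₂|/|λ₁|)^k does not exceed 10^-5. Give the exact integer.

9

|λ₂/λ₁| = 1.51/5.55 = 0.27207
Need k ≥ ln(10^-5) / ln(0.27207) = -11.5129 / -1.3017 ≈ 8.845
Smallest integer k satisfying the bound: 9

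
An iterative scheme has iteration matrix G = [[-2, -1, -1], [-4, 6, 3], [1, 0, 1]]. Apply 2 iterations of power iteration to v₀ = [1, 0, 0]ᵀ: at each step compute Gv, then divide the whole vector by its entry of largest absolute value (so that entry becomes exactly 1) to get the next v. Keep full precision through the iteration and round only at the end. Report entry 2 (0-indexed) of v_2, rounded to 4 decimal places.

Gv0 = (-2.00000, -4.00000, 1.00000); divide by -4.00000 → v1 = (0.50000, 1.00000, -0.25000)
Gv1 = (-1.75000, 3.25000, 0.25000); divide by 3.25000 → v2 = (-0.53846, 1.00000, 0.07692)
Requested entry of v2: -1/-13 = 0.0769

0.0769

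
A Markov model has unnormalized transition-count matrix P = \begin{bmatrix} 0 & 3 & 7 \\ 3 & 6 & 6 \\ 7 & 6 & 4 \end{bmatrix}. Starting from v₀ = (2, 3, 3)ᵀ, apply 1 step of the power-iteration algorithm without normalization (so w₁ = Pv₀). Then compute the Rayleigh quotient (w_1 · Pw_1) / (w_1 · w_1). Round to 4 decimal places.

λ ≈ 14.4661

w1 = Pv₀ = (30, 42, 44)
Pw1 = (434, 606, 638)
w1·Pw1 = 30·434 + 42·606 + 44·638 = 66544; w1·w1 = 30·30 + 42·42 + 44·44 = 4600
λ ≈ 66544/4600 = 14.4661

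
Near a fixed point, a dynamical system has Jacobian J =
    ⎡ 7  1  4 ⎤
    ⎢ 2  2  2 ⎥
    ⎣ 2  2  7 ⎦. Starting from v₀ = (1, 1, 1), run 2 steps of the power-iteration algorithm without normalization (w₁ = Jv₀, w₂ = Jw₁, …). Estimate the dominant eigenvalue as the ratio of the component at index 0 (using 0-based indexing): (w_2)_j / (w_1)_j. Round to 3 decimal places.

w1 = Jv₀ = (12, 6, 11)
w2 = Jw1 = (134, 58, 113)
Ratio at component: 134 / 12 = 11.167

λ ≈ 11.167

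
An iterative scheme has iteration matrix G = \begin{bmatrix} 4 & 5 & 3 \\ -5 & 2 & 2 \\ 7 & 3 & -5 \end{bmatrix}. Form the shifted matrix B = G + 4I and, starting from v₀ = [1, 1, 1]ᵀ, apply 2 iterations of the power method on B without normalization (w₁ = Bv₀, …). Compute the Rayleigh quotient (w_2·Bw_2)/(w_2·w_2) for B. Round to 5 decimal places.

μ ≈ 9.12937

B = G + 4I has rows (8, 5, 3); (-5, 6, 2); (7, 3, -1)
w1 = Bv₀ = (16, 3, 9)
w2 = Bw1 = (170, -44, 112)
Bw2 = (1476, -890, 946)
w2·Bw2 = 396032; w2·w2 = 43380; μ ≈ 396032/43380 = 9.12937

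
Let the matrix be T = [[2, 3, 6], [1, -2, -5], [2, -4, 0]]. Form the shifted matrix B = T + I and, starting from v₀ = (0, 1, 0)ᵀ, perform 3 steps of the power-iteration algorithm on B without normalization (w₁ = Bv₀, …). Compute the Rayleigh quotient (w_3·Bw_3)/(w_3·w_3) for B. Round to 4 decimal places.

B = T + I has rows (3, 3, 6); (1, -1, -5); (2, -4, 1)
w1 = Bv₀ = (3·0 + 3·1 + 6·0; 1·0 + (-1)·1 + (-5)·0; 2·0 + (-4)·1 + 1·0) = (3, -1, -4)
w2 = Bw1 = (3·3 + 3·(-1) + 6·(-4); 1·3 + (-1)·(-1) + (-5)·(-4); 2·3 + (-4)·(-1) + 1·(-4)) = (-18, 24, 6)
w3 = Bw2 = (54, -72, -126)
Bw3 = (-810, 756, 270)
w3·Bw3 = -132192; w3·w3 = 23976; μ ≈ -132192/23976 = -5.5135

μ ≈ -5.5135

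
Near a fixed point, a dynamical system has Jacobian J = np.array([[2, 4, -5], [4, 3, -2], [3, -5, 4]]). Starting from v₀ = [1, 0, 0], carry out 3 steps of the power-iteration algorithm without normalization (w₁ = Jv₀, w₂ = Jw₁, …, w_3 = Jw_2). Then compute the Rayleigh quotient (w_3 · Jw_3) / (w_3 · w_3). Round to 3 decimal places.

8.461

w1 = Jv₀ = (2, 4, 3)
w2 = Jw1 = (5, 14, -2)
w3 = Jw2 = (76, 66, -63)
Jw3 = (731, 628, -354)
w3·Jw3 = 76·731 + 66·628 + (-63)·(-354) = 119306; w3·w3 = 76·76 + 66·66 + (-63)·(-63) = 14101
λ ≈ 119306/14101 = 8.461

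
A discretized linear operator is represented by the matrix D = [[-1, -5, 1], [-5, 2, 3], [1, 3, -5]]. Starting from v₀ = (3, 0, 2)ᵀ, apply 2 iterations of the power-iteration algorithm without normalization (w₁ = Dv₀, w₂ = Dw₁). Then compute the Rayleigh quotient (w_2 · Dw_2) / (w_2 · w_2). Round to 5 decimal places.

w1 = Dv₀ = ((-1)·3 + (-5)·0 + 1·2; (-5)·3 + 2·0 + 3·2; 1·3 + 3·0 + (-5)·2) = (-1, -9, -7)
w2 = Dw1 = ((-1)·(-1) + (-5)·(-9) + 1·(-7); (-5)·(-1) + 2·(-9) + 3·(-7); 1·(-1) + 3·(-9) + (-5)·(-7)) = (39, -34, 7)
Dw2 = (138, -242, -98)
w2·Dw2 = 39·138 + (-34)·(-242) + 7·(-98) = 12924; w2·w2 = 39·39 + (-34)·(-34) + 7·7 = 2726
λ ≈ 12924/2726 = 4.74101

4.74101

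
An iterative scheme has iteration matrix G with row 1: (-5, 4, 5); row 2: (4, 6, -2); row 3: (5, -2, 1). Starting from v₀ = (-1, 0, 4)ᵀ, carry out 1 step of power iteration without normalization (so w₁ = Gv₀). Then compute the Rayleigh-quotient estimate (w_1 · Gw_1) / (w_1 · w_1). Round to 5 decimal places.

w1 = Gv₀ = (25, -12, -1)
Gw1 = (-178, 30, 148)
w1·Gw1 = 25·(-178) + (-12)·30 + (-1)·148 = -4958; w1·w1 = 25·25 + (-12)·(-12) + (-1)·(-1) = 770
λ ≈ -4958/770 = -6.43896

λ ≈ -6.43896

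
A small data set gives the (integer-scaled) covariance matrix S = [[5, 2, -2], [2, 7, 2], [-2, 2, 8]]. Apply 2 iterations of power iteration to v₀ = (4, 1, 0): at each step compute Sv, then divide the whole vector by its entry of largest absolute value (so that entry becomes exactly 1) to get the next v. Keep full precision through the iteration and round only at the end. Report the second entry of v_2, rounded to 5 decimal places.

0.90132

Sv0 = (22.000000, 15.000000, -6.000000); divide by 22.000000 → v1 = (1.000000, 0.681818, -0.272727)
Sv1 = (6.909091, 6.227273, -2.818182); divide by 6.909091 → v2 = (1.000000, 0.901316, -0.407895)
Requested entry of v2: 137/152 = 0.90132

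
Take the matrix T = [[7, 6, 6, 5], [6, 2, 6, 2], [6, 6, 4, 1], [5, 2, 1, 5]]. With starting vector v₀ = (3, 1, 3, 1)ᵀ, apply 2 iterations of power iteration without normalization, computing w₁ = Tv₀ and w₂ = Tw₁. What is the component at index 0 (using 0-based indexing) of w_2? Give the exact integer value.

w1 = Tv₀ = (7·3 + 6·1 + 6·3 + 5·1; 6·3 + 2·1 + 6·3 + 2·1; 6·3 + 6·1 + 4·3 + 1·1; 5·3 + 2·1 + 1·3 + 5·1) = (50, 40, 37, 25)
w2 = Tw1 = (7·50 + 6·40 + 6·37 + 5·25; 6·50 + 2·40 + 6·37 + 2·25; 6·50 + 6·40 + 4·37 + 1·25; 5·50 + 2·40 + 1·37 + 5·25) = (937, 652, 713, 492)
The requested component of w2 is 937.

937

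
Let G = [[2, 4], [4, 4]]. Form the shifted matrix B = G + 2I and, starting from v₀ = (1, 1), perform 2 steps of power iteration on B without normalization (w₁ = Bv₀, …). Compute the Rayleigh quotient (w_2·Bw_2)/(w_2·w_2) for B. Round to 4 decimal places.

μ ≈ 9.1231

B = G + 2I has rows (4, 4); (4, 6)
w1 = Bv₀ = (8, 10)
w2 = Bw1 = (72, 92)
Bw2 = (656, 840)
w2·Bw2 = 124512; w2·w2 = 13648; μ ≈ 124512/13648 = 9.1231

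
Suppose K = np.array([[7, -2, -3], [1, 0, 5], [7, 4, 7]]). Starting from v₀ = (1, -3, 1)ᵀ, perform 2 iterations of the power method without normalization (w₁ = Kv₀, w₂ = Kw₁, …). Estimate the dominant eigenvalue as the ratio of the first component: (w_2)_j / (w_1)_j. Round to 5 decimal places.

w1 = Kv₀ = (7·1 + (-2)·(-3) + (-3)·1; 1·1 + 0·(-3) + 5·1; 7·1 + 4·(-3) + 7·1) = (10, 6, 2)
w2 = Kw1 = (7·10 + (-2)·6 + (-3)·2; 1·10 + 0·6 + 5·2; 7·10 + 4·6 + 7·2) = (52, 20, 108)
Ratio at component: 52 / 10 = 5.20000

5.20000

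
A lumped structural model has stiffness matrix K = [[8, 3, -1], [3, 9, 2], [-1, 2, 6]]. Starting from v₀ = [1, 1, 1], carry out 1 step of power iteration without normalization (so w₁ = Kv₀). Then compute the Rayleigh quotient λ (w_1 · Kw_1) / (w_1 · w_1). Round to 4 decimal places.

w1 = Kv₀ = (8·1 + 3·1 + (-1)·1; 3·1 + 9·1 + 2·1; (-1)·1 + 2·1 + 6·1) = (10, 14, 7)
Kw1 = (115, 170, 60)
w1·Kw1 = 10·115 + 14·170 + 7·60 = 3950; w1·w1 = 10·10 + 14·14 + 7·7 = 345
λ ≈ 3950/345 = 11.4493

λ ≈ 11.4493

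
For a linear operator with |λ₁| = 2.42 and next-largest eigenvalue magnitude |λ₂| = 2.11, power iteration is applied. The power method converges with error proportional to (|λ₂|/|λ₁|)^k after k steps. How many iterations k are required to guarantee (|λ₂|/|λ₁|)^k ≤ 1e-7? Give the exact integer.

|λ₂/λ₁| = 2.11/2.42 = 0.87190
Need k ≥ ln(1e-7) / ln(0.87190) = -16.1181 / -0.1371 ≈ 117.582
Smallest integer k satisfying the bound: 118

118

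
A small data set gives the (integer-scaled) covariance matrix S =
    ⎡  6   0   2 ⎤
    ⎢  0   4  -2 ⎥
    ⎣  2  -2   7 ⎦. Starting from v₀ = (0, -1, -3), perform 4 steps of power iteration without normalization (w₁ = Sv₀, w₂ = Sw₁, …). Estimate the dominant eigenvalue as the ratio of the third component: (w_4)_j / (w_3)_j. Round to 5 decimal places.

λ ≈ 8.90803

w1 = Sv₀ = (6·0 + 0·(-1) + 2·(-3); 0·0 + 4·(-1) + (-2)·(-3); 2·0 + (-2)·(-1) + 7·(-3)) = (-6, 2, -19)
w2 = Sw1 = (6·(-6) + 0·2 + 2·(-19); 0·(-6) + 4·2 + (-2)·(-19); 2·(-6) + (-2)·2 + 7·(-19)) = (-74, 46, -149)
w3 = Sw2 = (-742, 482, -1283)
w4 = Sw3 = (-7018, 4494, -11429)
Ratio at component: -11429 / -1283 = 8.90803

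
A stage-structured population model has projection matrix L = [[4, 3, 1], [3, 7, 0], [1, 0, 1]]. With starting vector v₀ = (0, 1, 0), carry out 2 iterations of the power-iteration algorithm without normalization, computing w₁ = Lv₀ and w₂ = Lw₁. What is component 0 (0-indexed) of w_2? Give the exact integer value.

w1 = Lv₀ = (3, 7, 0)
w2 = Lw1 = (33, 58, 3)
The requested component of w2 is 33.

33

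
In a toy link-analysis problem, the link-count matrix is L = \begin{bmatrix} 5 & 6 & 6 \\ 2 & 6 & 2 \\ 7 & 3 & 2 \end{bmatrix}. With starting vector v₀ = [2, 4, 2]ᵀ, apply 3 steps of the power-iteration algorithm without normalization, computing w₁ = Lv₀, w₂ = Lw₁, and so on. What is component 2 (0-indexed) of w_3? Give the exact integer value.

6202

w1 = Lv₀ = (5·2 + 6·4 + 6·2; 2·2 + 6·4 + 2·2; 7·2 + 3·4 + 2·2) = (46, 32, 30)
w2 = Lw1 = (5·46 + 6·32 + 6·30; 2·46 + 6·32 + 2·30; 7·46 + 3·32 + 2·30) = (602, 344, 478)
w3 = Lw2 = (7942, 4224, 6202)
The requested component of w3 is 6202.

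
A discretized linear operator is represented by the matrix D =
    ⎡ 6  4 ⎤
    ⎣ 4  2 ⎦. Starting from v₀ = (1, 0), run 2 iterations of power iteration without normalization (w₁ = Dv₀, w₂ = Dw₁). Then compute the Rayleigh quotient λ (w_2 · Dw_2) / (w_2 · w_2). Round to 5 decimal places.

8.47210

w1 = Dv₀ = (6·1 + 4·0; 4·1 + 2·0) = (6, 4)
w2 = Dw1 = (6·6 + 4·4; 4·6 + 2·4) = (52, 32)
Dw2 = (440, 272)
w2·Dw2 = 52·440 + 32·272 = 31584; w2·w2 = 52·52 + 32·32 = 3728
λ ≈ 31584/3728 = 8.47210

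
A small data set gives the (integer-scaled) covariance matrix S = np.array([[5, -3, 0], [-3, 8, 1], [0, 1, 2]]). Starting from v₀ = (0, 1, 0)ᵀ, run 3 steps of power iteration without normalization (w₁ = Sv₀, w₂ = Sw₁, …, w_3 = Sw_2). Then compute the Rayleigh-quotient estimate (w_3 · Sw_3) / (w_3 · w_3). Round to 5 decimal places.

λ ≈ 9.94291

w1 = Sv₀ = (-3, 8, 1)
w2 = Sw1 = (-39, 74, 10)
w3 = Sw2 = (-417, 719, 94)
Sw3 = (-4242, 7097, 907)
w3·Sw3 = (-417)·(-4242) + 719·7097 + 94·907 = 6956915; w3·w3 = (-417)·(-417) + 719·719 + 94·94 = 699686
λ ≈ 6956915/699686 = 9.94291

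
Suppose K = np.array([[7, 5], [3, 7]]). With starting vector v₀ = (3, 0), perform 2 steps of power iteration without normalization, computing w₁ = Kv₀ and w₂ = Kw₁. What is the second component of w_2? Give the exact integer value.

w1 = Kv₀ = (7·3 + 5·0; 3·3 + 7·0) = (21, 9)
w2 = Kw1 = (7·21 + 5·9; 3·21 + 7·9) = (192, 126)
The requested component of w2 is 126.

126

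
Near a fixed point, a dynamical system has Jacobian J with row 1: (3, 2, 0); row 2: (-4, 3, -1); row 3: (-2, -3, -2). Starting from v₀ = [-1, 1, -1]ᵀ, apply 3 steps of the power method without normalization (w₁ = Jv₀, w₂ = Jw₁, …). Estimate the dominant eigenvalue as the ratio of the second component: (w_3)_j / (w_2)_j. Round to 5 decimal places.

1.96296

w1 = Jv₀ = (3·(-1) + 2·1 + 0·(-1); (-4)·(-1) + 3·1 + (-1)·(-1); (-2)·(-1) + (-3)·1 + (-2)·(-1)) = (-1, 8, 1)
w2 = Jw1 = (3·(-1) + 2·8 + 0·1; (-4)·(-1) + 3·8 + (-1)·1; (-2)·(-1) + (-3)·8 + (-2)·1) = (13, 27, -24)
w3 = Jw2 = (93, 53, -59)
Ratio at component: 53 / 27 = 1.96296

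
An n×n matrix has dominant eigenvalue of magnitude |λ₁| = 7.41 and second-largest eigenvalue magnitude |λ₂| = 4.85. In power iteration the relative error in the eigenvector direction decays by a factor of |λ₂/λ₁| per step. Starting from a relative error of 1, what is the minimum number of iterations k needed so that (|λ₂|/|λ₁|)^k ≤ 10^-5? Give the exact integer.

28

|λ₂/λ₁| = 4.85/7.41 = 0.65452
Need k ≥ ln(10^-5) / ln(0.65452) = -11.5129 / -0.4239 ≈ 27.163
Smallest integer k satisfying the bound: 28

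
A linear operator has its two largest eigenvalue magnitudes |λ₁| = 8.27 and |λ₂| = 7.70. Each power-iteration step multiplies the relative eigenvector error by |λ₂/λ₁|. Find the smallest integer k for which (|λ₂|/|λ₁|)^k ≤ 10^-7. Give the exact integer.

|λ₂/λ₁| = 7.70/8.27 = 0.93108
Need k ≥ ln(10^-7) / ln(0.93108) = -16.1181 / -0.0714 ≈ 225.699
Smallest integer k satisfying the bound: 226

226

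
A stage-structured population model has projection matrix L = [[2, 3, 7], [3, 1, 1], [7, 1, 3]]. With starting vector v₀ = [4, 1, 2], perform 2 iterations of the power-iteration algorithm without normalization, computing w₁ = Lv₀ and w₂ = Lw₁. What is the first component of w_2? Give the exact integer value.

340

w1 = Lv₀ = (2·4 + 3·1 + 7·2; 3·4 + 1·1 + 1·2; 7·4 + 1·1 + 3·2) = (25, 15, 35)
w2 = Lw1 = (2·25 + 3·15 + 7·35; 3·25 + 1·15 + 1·35; 7·25 + 1·15 + 3·35) = (340, 125, 295)
The requested component of w2 is 340.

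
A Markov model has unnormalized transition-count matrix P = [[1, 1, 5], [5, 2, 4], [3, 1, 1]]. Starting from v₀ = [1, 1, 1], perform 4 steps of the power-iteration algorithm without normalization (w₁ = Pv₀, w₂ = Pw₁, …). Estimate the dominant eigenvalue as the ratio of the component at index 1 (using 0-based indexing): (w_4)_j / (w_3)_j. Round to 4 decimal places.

λ ≈ 6.8298

w1 = Pv₀ = (1·1 + 1·1 + 5·1; 5·1 + 2·1 + 4·1; 3·1 + 1·1 + 1·1) = (7, 11, 5)
w2 = Pw1 = (1·7 + 1·11 + 5·5; 5·7 + 2·11 + 4·5; 3·7 + 1·11 + 1·5) = (43, 77, 37)
w3 = Pw2 = (305, 517, 243)
w4 = Pw3 = (2037, 3531, 1675)
Ratio at component: 3531 / 517 = 6.8298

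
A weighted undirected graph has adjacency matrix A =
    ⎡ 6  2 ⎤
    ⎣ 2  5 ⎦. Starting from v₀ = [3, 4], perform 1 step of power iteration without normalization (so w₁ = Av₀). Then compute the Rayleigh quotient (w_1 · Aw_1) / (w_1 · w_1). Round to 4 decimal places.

w1 = Av₀ = (6·3 + 2·4; 2·3 + 5·4) = (26, 26)
Aw1 = (208, 182)
w1·Aw1 = 26·208 + 26·182 = 10140; w1·w1 = 26·26 + 26·26 = 1352
λ ≈ 10140/1352 = 7.5000

λ ≈ 7.5000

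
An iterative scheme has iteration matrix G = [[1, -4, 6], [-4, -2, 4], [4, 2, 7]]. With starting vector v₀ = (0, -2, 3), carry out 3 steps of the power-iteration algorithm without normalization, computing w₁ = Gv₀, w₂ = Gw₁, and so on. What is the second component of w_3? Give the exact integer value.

900

w1 = Gv₀ = (26, 16, 17)
w2 = Gw1 = (64, -68, 255)
w3 = Gw2 = (1866, 900, 1905)
The requested component of w3 is 900.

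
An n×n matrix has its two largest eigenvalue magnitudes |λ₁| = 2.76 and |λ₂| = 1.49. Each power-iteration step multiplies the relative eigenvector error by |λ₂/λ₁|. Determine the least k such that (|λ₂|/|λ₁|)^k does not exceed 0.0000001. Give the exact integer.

27

|λ₂/λ₁| = 1.49/2.76 = 0.53986
Need k ≥ ln(0.0000001) / ln(0.53986) = -16.1181 / -0.6165 ≈ 26.146
Smallest integer k satisfying the bound: 27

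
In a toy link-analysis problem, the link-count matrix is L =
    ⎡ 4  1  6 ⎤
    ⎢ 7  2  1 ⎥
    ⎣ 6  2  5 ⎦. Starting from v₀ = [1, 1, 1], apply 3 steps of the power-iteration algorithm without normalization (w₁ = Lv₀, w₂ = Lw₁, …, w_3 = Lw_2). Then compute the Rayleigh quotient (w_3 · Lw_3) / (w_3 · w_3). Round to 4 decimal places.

w1 = Lv₀ = (4·1 + 1·1 + 6·1; 7·1 + 2·1 + 1·1; 6·1 + 2·1 + 5·1) = (11, 10, 13)
w2 = Lw1 = (4·11 + 1·10 + 6·13; 7·11 + 2·10 + 1·13; 6·11 + 2·10 + 5·13) = (132, 110, 151)
w3 = Lw2 = (1544, 1295, 1767)
Lw3 = (18073, 15165, 20689)
w3·Lw3 = 1544·18073 + 1295·15165 + 1767·20689 = 84100850; w3·w3 = 1544·1544 + 1295·1295 + 1767·1767 = 7183250
λ ≈ 84100850/7183250 = 11.7079

11.7079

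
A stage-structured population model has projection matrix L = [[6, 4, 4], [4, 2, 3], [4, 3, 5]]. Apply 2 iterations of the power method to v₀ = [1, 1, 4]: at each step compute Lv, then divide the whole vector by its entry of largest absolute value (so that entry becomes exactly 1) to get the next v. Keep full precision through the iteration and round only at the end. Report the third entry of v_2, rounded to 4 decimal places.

0.8720

Lv0 = (26.00000, 18.00000, 27.00000); divide by 27.00000 → v1 = (0.96296, 0.66667, 1.00000)
Lv1 = (12.44444, 8.18519, 10.85185); divide by 12.44444 → v2 = (1.00000, 0.65774, 0.87202)
Requested entry of v2: 293/336 = 0.8720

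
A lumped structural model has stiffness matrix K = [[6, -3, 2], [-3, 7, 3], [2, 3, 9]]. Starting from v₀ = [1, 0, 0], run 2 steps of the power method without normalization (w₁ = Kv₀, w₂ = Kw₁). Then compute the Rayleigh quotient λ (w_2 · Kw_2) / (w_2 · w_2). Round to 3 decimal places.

w1 = Kv₀ = (6, -3, 2)
w2 = Kw1 = (49, -33, 21)
Kw2 = (435, -315, 188)
w2·Kw2 = 49·435 + (-33)·(-315) + 21·188 = 35658; w2·w2 = 49·49 + (-33)·(-33) + 21·21 = 3931
λ ≈ 35658/3931 = 9.071

9.071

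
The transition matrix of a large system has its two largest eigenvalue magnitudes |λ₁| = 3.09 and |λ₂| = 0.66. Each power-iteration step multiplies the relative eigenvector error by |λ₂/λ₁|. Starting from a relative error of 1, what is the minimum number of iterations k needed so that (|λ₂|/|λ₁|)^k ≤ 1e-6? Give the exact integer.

9

|λ₂/λ₁| = 0.66/3.09 = 0.21359
Need k ≥ ln(1e-6) / ln(0.21359) = -13.8155 / -1.5437 ≈ 8.950
Smallest integer k satisfying the bound: 9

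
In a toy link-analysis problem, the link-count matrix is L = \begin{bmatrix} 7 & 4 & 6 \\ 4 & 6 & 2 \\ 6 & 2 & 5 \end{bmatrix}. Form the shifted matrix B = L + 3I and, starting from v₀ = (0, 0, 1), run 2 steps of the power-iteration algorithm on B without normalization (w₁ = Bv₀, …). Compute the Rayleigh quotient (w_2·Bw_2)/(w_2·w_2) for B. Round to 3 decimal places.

B = L + 3I has rows (10, 4, 6); (4, 9, 2); (6, 2, 8)
w1 = Bv₀ = (6, 2, 8)
w2 = Bw1 = (116, 58, 104)
Bw2 = (2016, 1194, 1644)
w2·Bw2 = 474084; w2·w2 = 27636; μ ≈ 474084/27636 = 17.155

17.155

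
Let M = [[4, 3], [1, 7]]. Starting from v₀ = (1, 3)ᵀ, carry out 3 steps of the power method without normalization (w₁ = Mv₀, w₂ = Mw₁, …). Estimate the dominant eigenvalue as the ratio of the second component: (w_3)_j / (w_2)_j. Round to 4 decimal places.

λ ≈ 7.7066

w1 = Mv₀ = (4·1 + 3·3; 1·1 + 7·3) = (13, 22)
w2 = Mw1 = (4·13 + 3·22; 1·13 + 7·22) = (118, 167)
w3 = Mw2 = (973, 1287)
Ratio at component: 1287 / 167 = 7.7066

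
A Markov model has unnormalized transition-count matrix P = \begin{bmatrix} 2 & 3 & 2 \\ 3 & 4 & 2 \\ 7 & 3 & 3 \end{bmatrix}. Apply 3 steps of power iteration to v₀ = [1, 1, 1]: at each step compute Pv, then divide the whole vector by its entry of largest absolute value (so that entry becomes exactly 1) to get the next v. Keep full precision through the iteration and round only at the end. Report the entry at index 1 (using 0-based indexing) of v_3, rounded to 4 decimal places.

0.7178

Pv0 = (7.00000, 9.00000, 13.00000); divide by 13.00000 → v1 = (0.53846, 0.69231, 1.00000)
Pv1 = (5.15385, 6.38462, 8.84615); divide by 8.84615 → v2 = (0.58261, 0.72174, 1.00000)
Pv2 = (5.33043, 6.63478, 9.24348); divide by 9.24348 → v3 = (0.57667, 0.71778, 1.00000)
Requested entry of v3: 763/1063 = 0.7178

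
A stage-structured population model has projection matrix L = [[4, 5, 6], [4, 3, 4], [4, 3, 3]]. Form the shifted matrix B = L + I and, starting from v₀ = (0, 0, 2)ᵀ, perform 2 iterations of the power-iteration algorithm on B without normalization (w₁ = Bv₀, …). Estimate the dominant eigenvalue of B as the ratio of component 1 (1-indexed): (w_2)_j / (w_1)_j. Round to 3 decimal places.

B = L + I has rows (5, 5, 6); (4, 4, 4); (4, 3, 4)
w1 = Bv₀ = (5·0 + 5·0 + 6·2; 4·0 + 4·0 + 4·2; 4·0 + 3·0 + 4·2) = (12, 8, 8)
w2 = Bw1 = (5·12 + 5·8 + 6·8; 4·12 + 4·8 + 4·8; 4·12 + 3·8 + 4·8) = (148, 112, 104)
Ratio: 148/12 = 12.333

12.333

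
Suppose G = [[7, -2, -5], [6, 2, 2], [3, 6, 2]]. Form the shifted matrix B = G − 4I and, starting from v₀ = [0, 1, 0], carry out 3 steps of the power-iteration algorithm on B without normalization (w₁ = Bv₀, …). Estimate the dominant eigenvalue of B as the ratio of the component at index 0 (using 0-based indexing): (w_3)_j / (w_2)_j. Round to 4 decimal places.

μ ≈ -1.4375

B = G − 4I has rows (3, -2, -5); (6, -2, 2); (3, 6, -2)
w1 = Bv₀ = (3·0 + (-2)·1 + (-5)·0; 6·0 + (-2)·1 + 2·0; 3·0 + 6·1 + (-2)·0) = (-2, -2, 6)
w2 = Bw1 = (3·(-2) + (-2)·(-2) + (-5)·6; 6·(-2) + (-2)·(-2) + 2·6; 3·(-2) + 6·(-2) + (-2)·6) = (-32, 4, -30)
w3 = Bw2 = (46, -260, -12)
Ratio: 46/-32 = -1.4375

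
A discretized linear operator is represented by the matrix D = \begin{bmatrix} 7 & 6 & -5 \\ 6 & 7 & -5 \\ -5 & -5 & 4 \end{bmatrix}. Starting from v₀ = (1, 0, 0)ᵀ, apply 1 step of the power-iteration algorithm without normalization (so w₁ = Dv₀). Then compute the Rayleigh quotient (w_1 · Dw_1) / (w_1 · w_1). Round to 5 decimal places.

w1 = Dv₀ = (7·1 + 6·0 + (-5)·0; 6·1 + 7·0 + (-5)·0; (-5)·1 + (-5)·0 + 4·0) = (7, 6, -5)
Dw1 = (110, 109, -85)
w1·Dw1 = 7·110 + 6·109 + (-5)·(-85) = 1849; w1·w1 = 7·7 + 6·6 + (-5)·(-5) = 110
λ ≈ 1849/110 = 16.80909

λ ≈ 16.80909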